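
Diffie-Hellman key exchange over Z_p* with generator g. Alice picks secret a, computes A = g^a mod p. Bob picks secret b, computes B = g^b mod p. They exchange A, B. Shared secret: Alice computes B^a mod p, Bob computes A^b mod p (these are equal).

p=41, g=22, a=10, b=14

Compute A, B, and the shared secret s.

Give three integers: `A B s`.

A = 22^10 mod 41  (bits of 10 = 1010)
  bit 0 = 1: r = r^2 * 22 mod 41 = 1^2 * 22 = 1*22 = 22
  bit 1 = 0: r = r^2 mod 41 = 22^2 = 33
  bit 2 = 1: r = r^2 * 22 mod 41 = 33^2 * 22 = 23*22 = 14
  bit 3 = 0: r = r^2 mod 41 = 14^2 = 32
  -> A = 32
B = 22^14 mod 41  (bits of 14 = 1110)
  bit 0 = 1: r = r^2 * 22 mod 41 = 1^2 * 22 = 1*22 = 22
  bit 1 = 1: r = r^2 * 22 mod 41 = 22^2 * 22 = 33*22 = 29
  bit 2 = 1: r = r^2 * 22 mod 41 = 29^2 * 22 = 21*22 = 11
  bit 3 = 0: r = r^2 mod 41 = 11^2 = 39
  -> B = 39
s = B^a = 39^10 mod 41  (bits of 10 = 1010)
  bit 0 = 1: r = r^2 * 39 mod 41 = 1^2 * 39 = 1*39 = 39
  bit 1 = 0: r = r^2 mod 41 = 39^2 = 4
  bit 2 = 1: r = r^2 * 39 mod 41 = 4^2 * 39 = 16*39 = 9
  bit 3 = 0: r = r^2 mod 41 = 9^2 = 40
  -> s = B^a = 40

Answer: 32 39 40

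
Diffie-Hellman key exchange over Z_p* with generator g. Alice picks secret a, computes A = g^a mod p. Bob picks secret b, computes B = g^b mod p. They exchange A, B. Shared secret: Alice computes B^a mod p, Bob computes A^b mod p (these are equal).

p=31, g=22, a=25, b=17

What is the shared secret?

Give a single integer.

A = 22^25 mod 31  (bits of 25 = 11001)
  bit 0 = 1: r = r^2 * 22 mod 31 = 1^2 * 22 = 1*22 = 22
  bit 1 = 1: r = r^2 * 22 mod 31 = 22^2 * 22 = 19*22 = 15
  bit 2 = 0: r = r^2 mod 31 = 15^2 = 8
  bit 3 = 0: r = r^2 mod 31 = 8^2 = 2
  bit 4 = 1: r = r^2 * 22 mod 31 = 2^2 * 22 = 4*22 = 26
  -> A = 26
B = 22^17 mod 31  (bits of 17 = 10001)
  bit 0 = 1: r = r^2 * 22 mod 31 = 1^2 * 22 = 1*22 = 22
  bit 1 = 0: r = r^2 mod 31 = 22^2 = 19
  bit 2 = 0: r = r^2 mod 31 = 19^2 = 20
  bit 3 = 0: r = r^2 mod 31 = 20^2 = 28
  bit 4 = 1: r = r^2 * 22 mod 31 = 28^2 * 22 = 9*22 = 12
  -> B = 12
s = B^a = 12^25 mod 31  (bits of 25 = 11001)
  bit 0 = 1: r = r^2 * 12 mod 31 = 1^2 * 12 = 1*12 = 12
  bit 1 = 1: r = r^2 * 12 mod 31 = 12^2 * 12 = 20*12 = 23
  bit 2 = 0: r = r^2 mod 31 = 23^2 = 2
  bit 3 = 0: r = r^2 mod 31 = 2^2 = 4
  bit 4 = 1: r = r^2 * 12 mod 31 = 4^2 * 12 = 16*12 = 6
  -> s = B^a = 6

Answer: 6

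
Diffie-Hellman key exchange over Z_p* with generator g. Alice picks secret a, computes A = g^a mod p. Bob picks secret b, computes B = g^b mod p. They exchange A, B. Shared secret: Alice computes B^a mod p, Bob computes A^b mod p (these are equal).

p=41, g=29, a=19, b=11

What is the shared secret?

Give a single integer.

A = 29^19 mod 41  (bits of 19 = 10011)
  bit 0 = 1: r = r^2 * 29 mod 41 = 1^2 * 29 = 1*29 = 29
  bit 1 = 0: r = r^2 mod 41 = 29^2 = 21
  bit 2 = 0: r = r^2 mod 41 = 21^2 = 31
  bit 3 = 1: r = r^2 * 29 mod 41 = 31^2 * 29 = 18*29 = 30
  bit 4 = 1: r = r^2 * 29 mod 41 = 30^2 * 29 = 39*29 = 24
  -> A = 24
B = 29^11 mod 41  (bits of 11 = 1011)
  bit 0 = 1: r = r^2 * 29 mod 41 = 1^2 * 29 = 1*29 = 29
  bit 1 = 0: r = r^2 mod 41 = 29^2 = 21
  bit 2 = 1: r = r^2 * 29 mod 41 = 21^2 * 29 = 31*29 = 38
  bit 3 = 1: r = r^2 * 29 mod 41 = 38^2 * 29 = 9*29 = 15
  -> B = 15
s = B^a = 15^19 mod 41  (bits of 19 = 10011)
  bit 0 = 1: r = r^2 * 15 mod 41 = 1^2 * 15 = 1*15 = 15
  bit 1 = 0: r = r^2 mod 41 = 15^2 = 20
  bit 2 = 0: r = r^2 mod 41 = 20^2 = 31
  bit 3 = 1: r = r^2 * 15 mod 41 = 31^2 * 15 = 18*15 = 24
  bit 4 = 1: r = r^2 * 15 mod 41 = 24^2 * 15 = 2*15 = 30
  -> s = B^a = 30

Answer: 30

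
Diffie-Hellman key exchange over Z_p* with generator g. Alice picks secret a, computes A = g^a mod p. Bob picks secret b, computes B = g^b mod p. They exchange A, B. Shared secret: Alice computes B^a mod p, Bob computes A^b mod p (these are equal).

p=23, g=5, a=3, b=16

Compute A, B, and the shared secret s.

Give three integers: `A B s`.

Answer: 10 3 4

Derivation:
A = 5^3 mod 23  (bits of 3 = 11)
  bit 0 = 1: r = r^2 * 5 mod 23 = 1^2 * 5 = 1*5 = 5
  bit 1 = 1: r = r^2 * 5 mod 23 = 5^2 * 5 = 2*5 = 10
  -> A = 10
B = 5^16 mod 23  (bits of 16 = 10000)
  bit 0 = 1: r = r^2 * 5 mod 23 = 1^2 * 5 = 1*5 = 5
  bit 1 = 0: r = r^2 mod 23 = 5^2 = 2
  bit 2 = 0: r = r^2 mod 23 = 2^2 = 4
  bit 3 = 0: r = r^2 mod 23 = 4^2 = 16
  bit 4 = 0: r = r^2 mod 23 = 16^2 = 3
  -> B = 3
s = B^a = 3^3 mod 23  (bits of 3 = 11)
  bit 0 = 1: r = r^2 * 3 mod 23 = 1^2 * 3 = 1*3 = 3
  bit 1 = 1: r = r^2 * 3 mod 23 = 3^2 * 3 = 9*3 = 4
  -> s = B^a = 4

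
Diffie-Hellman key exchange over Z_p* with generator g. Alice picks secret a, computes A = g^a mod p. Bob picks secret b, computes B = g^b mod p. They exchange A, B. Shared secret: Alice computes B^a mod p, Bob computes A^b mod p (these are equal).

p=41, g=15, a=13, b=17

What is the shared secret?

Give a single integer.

Answer: 26

Derivation:
A = 15^13 mod 41  (bits of 13 = 1101)
  bit 0 = 1: r = r^2 * 15 mod 41 = 1^2 * 15 = 1*15 = 15
  bit 1 = 1: r = r^2 * 15 mod 41 = 15^2 * 15 = 20*15 = 13
  bit 2 = 0: r = r^2 mod 41 = 13^2 = 5
  bit 3 = 1: r = r^2 * 15 mod 41 = 5^2 * 15 = 25*15 = 6
  -> A = 6
B = 15^17 mod 41  (bits of 17 = 10001)
  bit 0 = 1: r = r^2 * 15 mod 41 = 1^2 * 15 = 1*15 = 15
  bit 1 = 0: r = r^2 mod 41 = 15^2 = 20
  bit 2 = 0: r = r^2 mod 41 = 20^2 = 31
  bit 3 = 0: r = r^2 mod 41 = 31^2 = 18
  bit 4 = 1: r = r^2 * 15 mod 41 = 18^2 * 15 = 37*15 = 22
  -> B = 22
s = B^a = 22^13 mod 41  (bits of 13 = 1101)
  bit 0 = 1: r = r^2 * 22 mod 41 = 1^2 * 22 = 1*22 = 22
  bit 1 = 1: r = r^2 * 22 mod 41 = 22^2 * 22 = 33*22 = 29
  bit 2 = 0: r = r^2 mod 41 = 29^2 = 21
  bit 3 = 1: r = r^2 * 22 mod 41 = 21^2 * 22 = 31*22 = 26
  -> s = B^a = 26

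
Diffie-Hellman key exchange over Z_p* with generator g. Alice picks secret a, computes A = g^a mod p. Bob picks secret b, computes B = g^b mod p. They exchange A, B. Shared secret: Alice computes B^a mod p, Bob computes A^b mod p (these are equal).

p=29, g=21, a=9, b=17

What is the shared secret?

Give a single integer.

Answer: 11

Derivation:
A = 21^9 mod 29  (bits of 9 = 1001)
  bit 0 = 1: r = r^2 * 21 mod 29 = 1^2 * 21 = 1*21 = 21
  bit 1 = 0: r = r^2 mod 29 = 21^2 = 6
  bit 2 = 0: r = r^2 mod 29 = 6^2 = 7
  bit 3 = 1: r = r^2 * 21 mod 29 = 7^2 * 21 = 20*21 = 14
  -> A = 14
B = 21^17 mod 29  (bits of 17 = 10001)
  bit 0 = 1: r = r^2 * 21 mod 29 = 1^2 * 21 = 1*21 = 21
  bit 1 = 0: r = r^2 mod 29 = 21^2 = 6
  bit 2 = 0: r = r^2 mod 29 = 6^2 = 7
  bit 3 = 0: r = r^2 mod 29 = 7^2 = 20
  bit 4 = 1: r = r^2 * 21 mod 29 = 20^2 * 21 = 23*21 = 19
  -> B = 19
s = B^a = 19^9 mod 29  (bits of 9 = 1001)
  bit 0 = 1: r = r^2 * 19 mod 29 = 1^2 * 19 = 1*19 = 19
  bit 1 = 0: r = r^2 mod 29 = 19^2 = 13
  bit 2 = 0: r = r^2 mod 29 = 13^2 = 24
  bit 3 = 1: r = r^2 * 19 mod 29 = 24^2 * 19 = 25*19 = 11
  -> s = B^a = 11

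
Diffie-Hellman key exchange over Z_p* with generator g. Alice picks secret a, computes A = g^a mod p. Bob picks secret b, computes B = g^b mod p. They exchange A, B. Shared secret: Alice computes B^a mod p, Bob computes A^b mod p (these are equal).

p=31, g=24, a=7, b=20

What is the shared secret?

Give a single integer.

Answer: 5

Derivation:
A = 24^7 mod 31  (bits of 7 = 111)
  bit 0 = 1: r = r^2 * 24 mod 31 = 1^2 * 24 = 1*24 = 24
  bit 1 = 1: r = r^2 * 24 mod 31 = 24^2 * 24 = 18*24 = 29
  bit 2 = 1: r = r^2 * 24 mod 31 = 29^2 * 24 = 4*24 = 3
  -> A = 3
B = 24^20 mod 31  (bits of 20 = 10100)
  bit 0 = 1: r = r^2 * 24 mod 31 = 1^2 * 24 = 1*24 = 24
  bit 1 = 0: r = r^2 mod 31 = 24^2 = 18
  bit 2 = 1: r = r^2 * 24 mod 31 = 18^2 * 24 = 14*24 = 26
  bit 3 = 0: r = r^2 mod 31 = 26^2 = 25
  bit 4 = 0: r = r^2 mod 31 = 25^2 = 5
  -> B = 5
s = B^a = 5^7 mod 31  (bits of 7 = 111)
  bit 0 = 1: r = r^2 * 5 mod 31 = 1^2 * 5 = 1*5 = 5
  bit 1 = 1: r = r^2 * 5 mod 31 = 5^2 * 5 = 25*5 = 1
  bit 2 = 1: r = r^2 * 5 mod 31 = 1^2 * 5 = 1*5 = 5
  -> s = B^a = 5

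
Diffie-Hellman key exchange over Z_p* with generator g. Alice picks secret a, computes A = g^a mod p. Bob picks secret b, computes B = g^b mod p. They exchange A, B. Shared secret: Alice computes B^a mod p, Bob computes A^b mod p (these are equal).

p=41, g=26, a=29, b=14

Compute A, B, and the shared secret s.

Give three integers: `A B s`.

Answer: 24 8 5

Derivation:
A = 26^29 mod 41  (bits of 29 = 11101)
  bit 0 = 1: r = r^2 * 26 mod 41 = 1^2 * 26 = 1*26 = 26
  bit 1 = 1: r = r^2 * 26 mod 41 = 26^2 * 26 = 20*26 = 28
  bit 2 = 1: r = r^2 * 26 mod 41 = 28^2 * 26 = 5*26 = 7
  bit 3 = 0: r = r^2 mod 41 = 7^2 = 8
  bit 4 = 1: r = r^2 * 26 mod 41 = 8^2 * 26 = 23*26 = 24
  -> A = 24
B = 26^14 mod 41  (bits of 14 = 1110)
  bit 0 = 1: r = r^2 * 26 mod 41 = 1^2 * 26 = 1*26 = 26
  bit 1 = 1: r = r^2 * 26 mod 41 = 26^2 * 26 = 20*26 = 28
  bit 2 = 1: r = r^2 * 26 mod 41 = 28^2 * 26 = 5*26 = 7
  bit 3 = 0: r = r^2 mod 41 = 7^2 = 8
  -> B = 8
s = B^a = 8^29 mod 41  (bits of 29 = 11101)
  bit 0 = 1: r = r^2 * 8 mod 41 = 1^2 * 8 = 1*8 = 8
  bit 1 = 1: r = r^2 * 8 mod 41 = 8^2 * 8 = 23*8 = 20
  bit 2 = 1: r = r^2 * 8 mod 41 = 20^2 * 8 = 31*8 = 2
  bit 3 = 0: r = r^2 mod 41 = 2^2 = 4
  bit 4 = 1: r = r^2 * 8 mod 41 = 4^2 * 8 = 16*8 = 5
  -> s = B^a = 5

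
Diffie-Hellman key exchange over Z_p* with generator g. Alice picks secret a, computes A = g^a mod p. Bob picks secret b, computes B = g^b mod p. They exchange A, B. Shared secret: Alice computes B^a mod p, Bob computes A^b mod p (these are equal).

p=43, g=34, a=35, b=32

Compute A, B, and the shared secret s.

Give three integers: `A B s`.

Answer: 37 40 36

Derivation:
A = 34^35 mod 43  (bits of 35 = 100011)
  bit 0 = 1: r = r^2 * 34 mod 43 = 1^2 * 34 = 1*34 = 34
  bit 1 = 0: r = r^2 mod 43 = 34^2 = 38
  bit 2 = 0: r = r^2 mod 43 = 38^2 = 25
  bit 3 = 0: r = r^2 mod 43 = 25^2 = 23
  bit 4 = 1: r = r^2 * 34 mod 43 = 23^2 * 34 = 13*34 = 12
  bit 5 = 1: r = r^2 * 34 mod 43 = 12^2 * 34 = 15*34 = 37
  -> A = 37
B = 34^32 mod 43  (bits of 32 = 100000)
  bit 0 = 1: r = r^2 * 34 mod 43 = 1^2 * 34 = 1*34 = 34
  bit 1 = 0: r = r^2 mod 43 = 34^2 = 38
  bit 2 = 0: r = r^2 mod 43 = 38^2 = 25
  bit 3 = 0: r = r^2 mod 43 = 25^2 = 23
  bit 4 = 0: r = r^2 mod 43 = 23^2 = 13
  bit 5 = 0: r = r^2 mod 43 = 13^2 = 40
  -> B = 40
s = B^a = 40^35 mod 43  (bits of 35 = 100011)
  bit 0 = 1: r = r^2 * 40 mod 43 = 1^2 * 40 = 1*40 = 40
  bit 1 = 0: r = r^2 mod 43 = 40^2 = 9
  bit 2 = 0: r = r^2 mod 43 = 9^2 = 38
  bit 3 = 0: r = r^2 mod 43 = 38^2 = 25
  bit 4 = 1: r = r^2 * 40 mod 43 = 25^2 * 40 = 23*40 = 17
  bit 5 = 1: r = r^2 * 40 mod 43 = 17^2 * 40 = 31*40 = 36
  -> s = B^a = 36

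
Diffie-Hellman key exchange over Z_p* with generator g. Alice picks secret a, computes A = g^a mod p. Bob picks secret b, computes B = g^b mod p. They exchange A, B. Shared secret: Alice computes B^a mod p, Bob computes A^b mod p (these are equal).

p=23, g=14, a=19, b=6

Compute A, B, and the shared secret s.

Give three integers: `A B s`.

A = 14^19 mod 23  (bits of 19 = 10011)
  bit 0 = 1: r = r^2 * 14 mod 23 = 1^2 * 14 = 1*14 = 14
  bit 1 = 0: r = r^2 mod 23 = 14^2 = 12
  bit 2 = 0: r = r^2 mod 23 = 12^2 = 6
  bit 3 = 1: r = r^2 * 14 mod 23 = 6^2 * 14 = 13*14 = 21
  bit 4 = 1: r = r^2 * 14 mod 23 = 21^2 * 14 = 4*14 = 10
  -> A = 10
B = 14^6 mod 23  (bits of 6 = 110)
  bit 0 = 1: r = r^2 * 14 mod 23 = 1^2 * 14 = 1*14 = 14
  bit 1 = 1: r = r^2 * 14 mod 23 = 14^2 * 14 = 12*14 = 7
  bit 2 = 0: r = r^2 mod 23 = 7^2 = 3
  -> B = 3
s = B^a = 3^19 mod 23  (bits of 19 = 10011)
  bit 0 = 1: r = r^2 * 3 mod 23 = 1^2 * 3 = 1*3 = 3
  bit 1 = 0: r = r^2 mod 23 = 3^2 = 9
  bit 2 = 0: r = r^2 mod 23 = 9^2 = 12
  bit 3 = 1: r = r^2 * 3 mod 23 = 12^2 * 3 = 6*3 = 18
  bit 4 = 1: r = r^2 * 3 mod 23 = 18^2 * 3 = 2*3 = 6
  -> s = B^a = 6

Answer: 10 3 6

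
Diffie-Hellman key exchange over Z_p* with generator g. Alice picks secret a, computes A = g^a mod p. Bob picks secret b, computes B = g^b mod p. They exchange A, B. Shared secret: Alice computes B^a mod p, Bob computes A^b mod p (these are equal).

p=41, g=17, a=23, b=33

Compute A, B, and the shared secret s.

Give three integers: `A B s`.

Answer: 7 19 29

Derivation:
A = 17^23 mod 41  (bits of 23 = 10111)
  bit 0 = 1: r = r^2 * 17 mod 41 = 1^2 * 17 = 1*17 = 17
  bit 1 = 0: r = r^2 mod 41 = 17^2 = 2
  bit 2 = 1: r = r^2 * 17 mod 41 = 2^2 * 17 = 4*17 = 27
  bit 3 = 1: r = r^2 * 17 mod 41 = 27^2 * 17 = 32*17 = 11
  bit 4 = 1: r = r^2 * 17 mod 41 = 11^2 * 17 = 39*17 = 7
  -> A = 7
B = 17^33 mod 41  (bits of 33 = 100001)
  bit 0 = 1: r = r^2 * 17 mod 41 = 1^2 * 17 = 1*17 = 17
  bit 1 = 0: r = r^2 mod 41 = 17^2 = 2
  bit 2 = 0: r = r^2 mod 41 = 2^2 = 4
  bit 3 = 0: r = r^2 mod 41 = 4^2 = 16
  bit 4 = 0: r = r^2 mod 41 = 16^2 = 10
  bit 5 = 1: r = r^2 * 17 mod 41 = 10^2 * 17 = 18*17 = 19
  -> B = 19
s = B^a = 19^23 mod 41  (bits of 23 = 10111)
  bit 0 = 1: r = r^2 * 19 mod 41 = 1^2 * 19 = 1*19 = 19
  bit 1 = 0: r = r^2 mod 41 = 19^2 = 33
  bit 2 = 1: r = r^2 * 19 mod 41 = 33^2 * 19 = 23*19 = 27
  bit 3 = 1: r = r^2 * 19 mod 41 = 27^2 * 19 = 32*19 = 34
  bit 4 = 1: r = r^2 * 19 mod 41 = 34^2 * 19 = 8*19 = 29
  -> s = B^a = 29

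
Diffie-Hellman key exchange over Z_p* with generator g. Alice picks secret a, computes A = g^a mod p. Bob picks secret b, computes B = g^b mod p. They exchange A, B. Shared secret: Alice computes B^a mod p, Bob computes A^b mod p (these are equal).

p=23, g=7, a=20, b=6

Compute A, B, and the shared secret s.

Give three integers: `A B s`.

Answer: 8 4 13

Derivation:
A = 7^20 mod 23  (bits of 20 = 10100)
  bit 0 = 1: r = r^2 * 7 mod 23 = 1^2 * 7 = 1*7 = 7
  bit 1 = 0: r = r^2 mod 23 = 7^2 = 3
  bit 2 = 1: r = r^2 * 7 mod 23 = 3^2 * 7 = 9*7 = 17
  bit 3 = 0: r = r^2 mod 23 = 17^2 = 13
  bit 4 = 0: r = r^2 mod 23 = 13^2 = 8
  -> A = 8
B = 7^6 mod 23  (bits of 6 = 110)
  bit 0 = 1: r = r^2 * 7 mod 23 = 1^2 * 7 = 1*7 = 7
  bit 1 = 1: r = r^2 * 7 mod 23 = 7^2 * 7 = 3*7 = 21
  bit 2 = 0: r = r^2 mod 23 = 21^2 = 4
  -> B = 4
s = B^a = 4^20 mod 23  (bits of 20 = 10100)
  bit 0 = 1: r = r^2 * 4 mod 23 = 1^2 * 4 = 1*4 = 4
  bit 1 = 0: r = r^2 mod 23 = 4^2 = 16
  bit 2 = 1: r = r^2 * 4 mod 23 = 16^2 * 4 = 3*4 = 12
  bit 3 = 0: r = r^2 mod 23 = 12^2 = 6
  bit 4 = 0: r = r^2 mod 23 = 6^2 = 13
  -> s = B^a = 13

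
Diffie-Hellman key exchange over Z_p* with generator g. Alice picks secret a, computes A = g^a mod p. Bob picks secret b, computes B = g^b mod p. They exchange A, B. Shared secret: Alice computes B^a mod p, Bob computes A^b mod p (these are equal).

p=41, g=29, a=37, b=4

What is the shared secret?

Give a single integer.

A = 29^37 mod 41  (bits of 37 = 100101)
  bit 0 = 1: r = r^2 * 29 mod 41 = 1^2 * 29 = 1*29 = 29
  bit 1 = 0: r = r^2 mod 41 = 29^2 = 21
  bit 2 = 0: r = r^2 mod 41 = 21^2 = 31
  bit 3 = 1: r = r^2 * 29 mod 41 = 31^2 * 29 = 18*29 = 30
  bit 4 = 0: r = r^2 mod 41 = 30^2 = 39
  bit 5 = 1: r = r^2 * 29 mod 41 = 39^2 * 29 = 4*29 = 34
  -> A = 34
B = 29^4 mod 41  (bits of 4 = 100)
  bit 0 = 1: r = r^2 * 29 mod 41 = 1^2 * 29 = 1*29 = 29
  bit 1 = 0: r = r^2 mod 41 = 29^2 = 21
  bit 2 = 0: r = r^2 mod 41 = 21^2 = 31
  -> B = 31
s = B^a = 31^37 mod 41  (bits of 37 = 100101)
  bit 0 = 1: r = r^2 * 31 mod 41 = 1^2 * 31 = 1*31 = 31
  bit 1 = 0: r = r^2 mod 41 = 31^2 = 18
  bit 2 = 0: r = r^2 mod 41 = 18^2 = 37
  bit 3 = 1: r = r^2 * 31 mod 41 = 37^2 * 31 = 16*31 = 4
  bit 4 = 0: r = r^2 mod 41 = 4^2 = 16
  bit 5 = 1: r = r^2 * 31 mod 41 = 16^2 * 31 = 10*31 = 23
  -> s = B^a = 23

Answer: 23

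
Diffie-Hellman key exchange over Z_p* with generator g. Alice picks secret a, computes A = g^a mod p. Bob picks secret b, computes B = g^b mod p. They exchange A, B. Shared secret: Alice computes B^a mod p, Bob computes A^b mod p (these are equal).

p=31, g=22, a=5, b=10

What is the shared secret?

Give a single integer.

A = 22^5 mod 31  (bits of 5 = 101)
  bit 0 = 1: r = r^2 * 22 mod 31 = 1^2 * 22 = 1*22 = 22
  bit 1 = 0: r = r^2 mod 31 = 22^2 = 19
  bit 2 = 1: r = r^2 * 22 mod 31 = 19^2 * 22 = 20*22 = 6
  -> A = 6
B = 22^10 mod 31  (bits of 10 = 1010)
  bit 0 = 1: r = r^2 * 22 mod 31 = 1^2 * 22 = 1*22 = 22
  bit 1 = 0: r = r^2 mod 31 = 22^2 = 19
  bit 2 = 1: r = r^2 * 22 mod 31 = 19^2 * 22 = 20*22 = 6
  bit 3 = 0: r = r^2 mod 31 = 6^2 = 5
  -> B = 5
s = B^a = 5^5 mod 31  (bits of 5 = 101)
  bit 0 = 1: r = r^2 * 5 mod 31 = 1^2 * 5 = 1*5 = 5
  bit 1 = 0: r = r^2 mod 31 = 5^2 = 25
  bit 2 = 1: r = r^2 * 5 mod 31 = 25^2 * 5 = 5*5 = 25
  -> s = B^a = 25

Answer: 25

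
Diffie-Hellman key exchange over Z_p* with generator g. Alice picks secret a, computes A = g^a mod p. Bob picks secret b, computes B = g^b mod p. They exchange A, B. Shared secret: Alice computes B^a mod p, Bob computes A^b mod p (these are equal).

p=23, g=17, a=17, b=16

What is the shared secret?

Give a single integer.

A = 17^17 mod 23  (bits of 17 = 10001)
  bit 0 = 1: r = r^2 * 17 mod 23 = 1^2 * 17 = 1*17 = 17
  bit 1 = 0: r = r^2 mod 23 = 17^2 = 13
  bit 2 = 0: r = r^2 mod 23 = 13^2 = 8
  bit 3 = 0: r = r^2 mod 23 = 8^2 = 18
  bit 4 = 1: r = r^2 * 17 mod 23 = 18^2 * 17 = 2*17 = 11
  -> A = 11
B = 17^16 mod 23  (bits of 16 = 10000)
  bit 0 = 1: r = r^2 * 17 mod 23 = 1^2 * 17 = 1*17 = 17
  bit 1 = 0: r = r^2 mod 23 = 17^2 = 13
  bit 2 = 0: r = r^2 mod 23 = 13^2 = 8
  bit 3 = 0: r = r^2 mod 23 = 8^2 = 18
  bit 4 = 0: r = r^2 mod 23 = 18^2 = 2
  -> B = 2
s = B^a = 2^17 mod 23  (bits of 17 = 10001)
  bit 0 = 1: r = r^2 * 2 mod 23 = 1^2 * 2 = 1*2 = 2
  bit 1 = 0: r = r^2 mod 23 = 2^2 = 4
  bit 2 = 0: r = r^2 mod 23 = 4^2 = 16
  bit 3 = 0: r = r^2 mod 23 = 16^2 = 3
  bit 4 = 1: r = r^2 * 2 mod 23 = 3^2 * 2 = 9*2 = 18
  -> s = B^a = 18

Answer: 18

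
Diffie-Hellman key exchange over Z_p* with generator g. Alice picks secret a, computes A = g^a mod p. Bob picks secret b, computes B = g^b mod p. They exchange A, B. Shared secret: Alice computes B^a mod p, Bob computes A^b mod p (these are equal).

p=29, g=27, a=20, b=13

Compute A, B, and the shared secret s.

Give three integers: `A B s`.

Answer: 23 15 24

Derivation:
A = 27^20 mod 29  (bits of 20 = 10100)
  bit 0 = 1: r = r^2 * 27 mod 29 = 1^2 * 27 = 1*27 = 27
  bit 1 = 0: r = r^2 mod 29 = 27^2 = 4
  bit 2 = 1: r = r^2 * 27 mod 29 = 4^2 * 27 = 16*27 = 26
  bit 3 = 0: r = r^2 mod 29 = 26^2 = 9
  bit 4 = 0: r = r^2 mod 29 = 9^2 = 23
  -> A = 23
B = 27^13 mod 29  (bits of 13 = 1101)
  bit 0 = 1: r = r^2 * 27 mod 29 = 1^2 * 27 = 1*27 = 27
  bit 1 = 1: r = r^2 * 27 mod 29 = 27^2 * 27 = 4*27 = 21
  bit 2 = 0: r = r^2 mod 29 = 21^2 = 6
  bit 3 = 1: r = r^2 * 27 mod 29 = 6^2 * 27 = 7*27 = 15
  -> B = 15
s = B^a = 15^20 mod 29  (bits of 20 = 10100)
  bit 0 = 1: r = r^2 * 15 mod 29 = 1^2 * 15 = 1*15 = 15
  bit 1 = 0: r = r^2 mod 29 = 15^2 = 22
  bit 2 = 1: r = r^2 * 15 mod 29 = 22^2 * 15 = 20*15 = 10
  bit 3 = 0: r = r^2 mod 29 = 10^2 = 13
  bit 4 = 0: r = r^2 mod 29 = 13^2 = 24
  -> s = B^a = 24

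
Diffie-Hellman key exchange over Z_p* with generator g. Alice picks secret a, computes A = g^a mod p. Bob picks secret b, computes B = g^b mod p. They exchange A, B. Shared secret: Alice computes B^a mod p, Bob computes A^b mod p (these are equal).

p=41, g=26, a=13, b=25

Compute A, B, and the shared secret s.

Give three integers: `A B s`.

Answer: 35 14 27

Derivation:
A = 26^13 mod 41  (bits of 13 = 1101)
  bit 0 = 1: r = r^2 * 26 mod 41 = 1^2 * 26 = 1*26 = 26
  bit 1 = 1: r = r^2 * 26 mod 41 = 26^2 * 26 = 20*26 = 28
  bit 2 = 0: r = r^2 mod 41 = 28^2 = 5
  bit 3 = 1: r = r^2 * 26 mod 41 = 5^2 * 26 = 25*26 = 35
  -> A = 35
B = 26^25 mod 41  (bits of 25 = 11001)
  bit 0 = 1: r = r^2 * 26 mod 41 = 1^2 * 26 = 1*26 = 26
  bit 1 = 1: r = r^2 * 26 mod 41 = 26^2 * 26 = 20*26 = 28
  bit 2 = 0: r = r^2 mod 41 = 28^2 = 5
  bit 3 = 0: r = r^2 mod 41 = 5^2 = 25
  bit 4 = 1: r = r^2 * 26 mod 41 = 25^2 * 26 = 10*26 = 14
  -> B = 14
s = B^a = 14^13 mod 41  (bits of 13 = 1101)
  bit 0 = 1: r = r^2 * 14 mod 41 = 1^2 * 14 = 1*14 = 14
  bit 1 = 1: r = r^2 * 14 mod 41 = 14^2 * 14 = 32*14 = 38
  bit 2 = 0: r = r^2 mod 41 = 38^2 = 9
  bit 3 = 1: r = r^2 * 14 mod 41 = 9^2 * 14 = 40*14 = 27
  -> s = B^a = 27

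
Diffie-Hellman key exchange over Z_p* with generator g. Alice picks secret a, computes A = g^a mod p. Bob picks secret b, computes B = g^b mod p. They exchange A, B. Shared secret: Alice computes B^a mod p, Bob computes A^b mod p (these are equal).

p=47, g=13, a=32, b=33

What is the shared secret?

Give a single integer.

Answer: 42

Derivation:
A = 13^32 mod 47  (bits of 32 = 100000)
  bit 0 = 1: r = r^2 * 13 mod 47 = 1^2 * 13 = 1*13 = 13
  bit 1 = 0: r = r^2 mod 47 = 13^2 = 28
  bit 2 = 0: r = r^2 mod 47 = 28^2 = 32
  bit 3 = 0: r = r^2 mod 47 = 32^2 = 37
  bit 4 = 0: r = r^2 mod 47 = 37^2 = 6
  bit 5 = 0: r = r^2 mod 47 = 6^2 = 36
  -> A = 36
B = 13^33 mod 47  (bits of 33 = 100001)
  bit 0 = 1: r = r^2 * 13 mod 47 = 1^2 * 13 = 1*13 = 13
  bit 1 = 0: r = r^2 mod 47 = 13^2 = 28
  bit 2 = 0: r = r^2 mod 47 = 28^2 = 32
  bit 3 = 0: r = r^2 mod 47 = 32^2 = 37
  bit 4 = 0: r = r^2 mod 47 = 37^2 = 6
  bit 5 = 1: r = r^2 * 13 mod 47 = 6^2 * 13 = 36*13 = 45
  -> B = 45
s = B^a = 45^32 mod 47  (bits of 32 = 100000)
  bit 0 = 1: r = r^2 * 45 mod 47 = 1^2 * 45 = 1*45 = 45
  bit 1 = 0: r = r^2 mod 47 = 45^2 = 4
  bit 2 = 0: r = r^2 mod 47 = 4^2 = 16
  bit 3 = 0: r = r^2 mod 47 = 16^2 = 21
  bit 4 = 0: r = r^2 mod 47 = 21^2 = 18
  bit 5 = 0: r = r^2 mod 47 = 18^2 = 42
  -> s = B^a = 42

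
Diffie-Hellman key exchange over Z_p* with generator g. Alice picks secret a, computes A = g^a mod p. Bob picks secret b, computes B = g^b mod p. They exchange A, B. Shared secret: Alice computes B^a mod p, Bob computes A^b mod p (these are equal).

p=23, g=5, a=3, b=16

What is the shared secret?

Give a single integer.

A = 5^3 mod 23  (bits of 3 = 11)
  bit 0 = 1: r = r^2 * 5 mod 23 = 1^2 * 5 = 1*5 = 5
  bit 1 = 1: r = r^2 * 5 mod 23 = 5^2 * 5 = 2*5 = 10
  -> A = 10
B = 5^16 mod 23  (bits of 16 = 10000)
  bit 0 = 1: r = r^2 * 5 mod 23 = 1^2 * 5 = 1*5 = 5
  bit 1 = 0: r = r^2 mod 23 = 5^2 = 2
  bit 2 = 0: r = r^2 mod 23 = 2^2 = 4
  bit 3 = 0: r = r^2 mod 23 = 4^2 = 16
  bit 4 = 0: r = r^2 mod 23 = 16^2 = 3
  -> B = 3
s = B^a = 3^3 mod 23  (bits of 3 = 11)
  bit 0 = 1: r = r^2 * 3 mod 23 = 1^2 * 3 = 1*3 = 3
  bit 1 = 1: r = r^2 * 3 mod 23 = 3^2 * 3 = 9*3 = 4
  -> s = B^a = 4

Answer: 4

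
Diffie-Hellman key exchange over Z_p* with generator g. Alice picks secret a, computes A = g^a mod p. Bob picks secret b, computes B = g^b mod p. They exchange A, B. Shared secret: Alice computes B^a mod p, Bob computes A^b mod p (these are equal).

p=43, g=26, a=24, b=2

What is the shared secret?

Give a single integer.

Answer: 35

Derivation:
A = 26^24 mod 43  (bits of 24 = 11000)
  bit 0 = 1: r = r^2 * 26 mod 43 = 1^2 * 26 = 1*26 = 26
  bit 1 = 1: r = r^2 * 26 mod 43 = 26^2 * 26 = 31*26 = 32
  bit 2 = 0: r = r^2 mod 43 = 32^2 = 35
  bit 3 = 0: r = r^2 mod 43 = 35^2 = 21
  bit 4 = 0: r = r^2 mod 43 = 21^2 = 11
  -> A = 11
B = 26^2 mod 43  (bits of 2 = 10)
  bit 0 = 1: r = r^2 * 26 mod 43 = 1^2 * 26 = 1*26 = 26
  bit 1 = 0: r = r^2 mod 43 = 26^2 = 31
  -> B = 31
s = B^a = 31^24 mod 43  (bits of 24 = 11000)
  bit 0 = 1: r = r^2 * 31 mod 43 = 1^2 * 31 = 1*31 = 31
  bit 1 = 1: r = r^2 * 31 mod 43 = 31^2 * 31 = 15*31 = 35
  bit 2 = 0: r = r^2 mod 43 = 35^2 = 21
  bit 3 = 0: r = r^2 mod 43 = 21^2 = 11
  bit 4 = 0: r = r^2 mod 43 = 11^2 = 35
  -> s = B^a = 35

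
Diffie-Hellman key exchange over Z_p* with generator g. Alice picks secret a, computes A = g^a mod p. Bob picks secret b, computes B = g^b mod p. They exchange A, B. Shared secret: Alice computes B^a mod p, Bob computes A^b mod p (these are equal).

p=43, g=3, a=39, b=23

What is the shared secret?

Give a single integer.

A = 3^39 mod 43  (bits of 39 = 100111)
  bit 0 = 1: r = r^2 * 3 mod 43 = 1^2 * 3 = 1*3 = 3
  bit 1 = 0: r = r^2 mod 43 = 3^2 = 9
  bit 2 = 0: r = r^2 mod 43 = 9^2 = 38
  bit 3 = 1: r = r^2 * 3 mod 43 = 38^2 * 3 = 25*3 = 32
  bit 4 = 1: r = r^2 * 3 mod 43 = 32^2 * 3 = 35*3 = 19
  bit 5 = 1: r = r^2 * 3 mod 43 = 19^2 * 3 = 17*3 = 8
  -> A = 8
B = 3^23 mod 43  (bits of 23 = 10111)
  bit 0 = 1: r = r^2 * 3 mod 43 = 1^2 * 3 = 1*3 = 3
  bit 1 = 0: r = r^2 mod 43 = 3^2 = 9
  bit 2 = 1: r = r^2 * 3 mod 43 = 9^2 * 3 = 38*3 = 28
  bit 3 = 1: r = r^2 * 3 mod 43 = 28^2 * 3 = 10*3 = 30
  bit 4 = 1: r = r^2 * 3 mod 43 = 30^2 * 3 = 40*3 = 34
  -> B = 34
s = B^a = 34^39 mod 43  (bits of 39 = 100111)
  bit 0 = 1: r = r^2 * 34 mod 43 = 1^2 * 34 = 1*34 = 34
  bit 1 = 0: r = r^2 mod 43 = 34^2 = 38
  bit 2 = 0: r = r^2 mod 43 = 38^2 = 25
  bit 3 = 1: r = r^2 * 34 mod 43 = 25^2 * 34 = 23*34 = 8
  bit 4 = 1: r = r^2 * 34 mod 43 = 8^2 * 34 = 21*34 = 26
  bit 5 = 1: r = r^2 * 34 mod 43 = 26^2 * 34 = 31*34 = 22
  -> s = B^a = 22

Answer: 22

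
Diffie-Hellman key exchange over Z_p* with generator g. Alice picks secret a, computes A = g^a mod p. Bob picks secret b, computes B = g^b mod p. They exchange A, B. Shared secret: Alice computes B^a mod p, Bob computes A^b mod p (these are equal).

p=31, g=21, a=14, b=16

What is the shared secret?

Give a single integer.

A = 21^14 mod 31  (bits of 14 = 1110)
  bit 0 = 1: r = r^2 * 21 mod 31 = 1^2 * 21 = 1*21 = 21
  bit 1 = 1: r = r^2 * 21 mod 31 = 21^2 * 21 = 7*21 = 23
  bit 2 = 1: r = r^2 * 21 mod 31 = 23^2 * 21 = 2*21 = 11
  bit 3 = 0: r = r^2 mod 31 = 11^2 = 28
  -> A = 28
B = 21^16 mod 31  (bits of 16 = 10000)
  bit 0 = 1: r = r^2 * 21 mod 31 = 1^2 * 21 = 1*21 = 21
  bit 1 = 0: r = r^2 mod 31 = 21^2 = 7
  bit 2 = 0: r = r^2 mod 31 = 7^2 = 18
  bit 3 = 0: r = r^2 mod 31 = 18^2 = 14
  bit 4 = 0: r = r^2 mod 31 = 14^2 = 10
  -> B = 10
s = B^a = 10^14 mod 31  (bits of 14 = 1110)
  bit 0 = 1: r = r^2 * 10 mod 31 = 1^2 * 10 = 1*10 = 10
  bit 1 = 1: r = r^2 * 10 mod 31 = 10^2 * 10 = 7*10 = 8
  bit 2 = 1: r = r^2 * 10 mod 31 = 8^2 * 10 = 2*10 = 20
  bit 3 = 0: r = r^2 mod 31 = 20^2 = 28
  -> s = B^a = 28

Answer: 28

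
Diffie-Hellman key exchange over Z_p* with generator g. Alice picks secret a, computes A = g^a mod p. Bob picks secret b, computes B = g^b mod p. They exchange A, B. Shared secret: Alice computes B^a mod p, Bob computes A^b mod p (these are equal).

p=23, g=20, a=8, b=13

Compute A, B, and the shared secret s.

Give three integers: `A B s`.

A = 20^8 mod 23  (bits of 8 = 1000)
  bit 0 = 1: r = r^2 * 20 mod 23 = 1^2 * 20 = 1*20 = 20
  bit 1 = 0: r = r^2 mod 23 = 20^2 = 9
  bit 2 = 0: r = r^2 mod 23 = 9^2 = 12
  bit 3 = 0: r = r^2 mod 23 = 12^2 = 6
  -> A = 6
B = 20^13 mod 23  (bits of 13 = 1101)
  bit 0 = 1: r = r^2 * 20 mod 23 = 1^2 * 20 = 1*20 = 20
  bit 1 = 1: r = r^2 * 20 mod 23 = 20^2 * 20 = 9*20 = 19
  bit 2 = 0: r = r^2 mod 23 = 19^2 = 16
  bit 3 = 1: r = r^2 * 20 mod 23 = 16^2 * 20 = 3*20 = 14
  -> B = 14
s = B^a = 14^8 mod 23  (bits of 8 = 1000)
  bit 0 = 1: r = r^2 * 14 mod 23 = 1^2 * 14 = 1*14 = 14
  bit 1 = 0: r = r^2 mod 23 = 14^2 = 12
  bit 2 = 0: r = r^2 mod 23 = 12^2 = 6
  bit 3 = 0: r = r^2 mod 23 = 6^2 = 13
  -> s = B^a = 13

Answer: 6 14 13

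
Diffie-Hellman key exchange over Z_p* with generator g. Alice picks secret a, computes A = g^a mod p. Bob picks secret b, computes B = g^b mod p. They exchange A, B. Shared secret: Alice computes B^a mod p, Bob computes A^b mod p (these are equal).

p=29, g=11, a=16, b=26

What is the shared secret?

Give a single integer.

A = 11^16 mod 29  (bits of 16 = 10000)
  bit 0 = 1: r = r^2 * 11 mod 29 = 1^2 * 11 = 1*11 = 11
  bit 1 = 0: r = r^2 mod 29 = 11^2 = 5
  bit 2 = 0: r = r^2 mod 29 = 5^2 = 25
  bit 3 = 0: r = r^2 mod 29 = 25^2 = 16
  bit 4 = 0: r = r^2 mod 29 = 16^2 = 24
  -> A = 24
B = 11^26 mod 29  (bits of 26 = 11010)
  bit 0 = 1: r = r^2 * 11 mod 29 = 1^2 * 11 = 1*11 = 11
  bit 1 = 1: r = r^2 * 11 mod 29 = 11^2 * 11 = 5*11 = 26
  bit 2 = 0: r = r^2 mod 29 = 26^2 = 9
  bit 3 = 1: r = r^2 * 11 mod 29 = 9^2 * 11 = 23*11 = 21
  bit 4 = 0: r = r^2 mod 29 = 21^2 = 6
  -> B = 6
s = B^a = 6^16 mod 29  (bits of 16 = 10000)
  bit 0 = 1: r = r^2 * 6 mod 29 = 1^2 * 6 = 1*6 = 6
  bit 1 = 0: r = r^2 mod 29 = 6^2 = 7
  bit 2 = 0: r = r^2 mod 29 = 7^2 = 20
  bit 3 = 0: r = r^2 mod 29 = 20^2 = 23
  bit 4 = 0: r = r^2 mod 29 = 23^2 = 7
  -> s = B^a = 7

Answer: 7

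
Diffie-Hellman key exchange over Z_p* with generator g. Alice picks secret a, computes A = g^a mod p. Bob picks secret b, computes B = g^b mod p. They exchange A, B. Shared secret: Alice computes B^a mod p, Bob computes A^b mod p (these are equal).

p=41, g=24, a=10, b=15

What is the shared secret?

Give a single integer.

Answer: 9

Derivation:
A = 24^10 mod 41  (bits of 10 = 1010)
  bit 0 = 1: r = r^2 * 24 mod 41 = 1^2 * 24 = 1*24 = 24
  bit 1 = 0: r = r^2 mod 41 = 24^2 = 2
  bit 2 = 1: r = r^2 * 24 mod 41 = 2^2 * 24 = 4*24 = 14
  bit 3 = 0: r = r^2 mod 41 = 14^2 = 32
  -> A = 32
B = 24^15 mod 41  (bits of 15 = 1111)
  bit 0 = 1: r = r^2 * 24 mod 41 = 1^2 * 24 = 1*24 = 24
  bit 1 = 1: r = r^2 * 24 mod 41 = 24^2 * 24 = 2*24 = 7
  bit 2 = 1: r = r^2 * 24 mod 41 = 7^2 * 24 = 8*24 = 28
  bit 3 = 1: r = r^2 * 24 mod 41 = 28^2 * 24 = 5*24 = 38
  -> B = 38
s = B^a = 38^10 mod 41  (bits of 10 = 1010)
  bit 0 = 1: r = r^2 * 38 mod 41 = 1^2 * 38 = 1*38 = 38
  bit 1 = 0: r = r^2 mod 41 = 38^2 = 9
  bit 2 = 1: r = r^2 * 38 mod 41 = 9^2 * 38 = 40*38 = 3
  bit 3 = 0: r = r^2 mod 41 = 3^2 = 9
  -> s = B^a = 9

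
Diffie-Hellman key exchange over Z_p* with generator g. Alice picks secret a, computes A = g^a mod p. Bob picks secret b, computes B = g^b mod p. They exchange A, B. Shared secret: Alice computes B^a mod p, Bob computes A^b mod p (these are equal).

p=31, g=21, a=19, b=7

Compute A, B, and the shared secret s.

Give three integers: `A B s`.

A = 21^19 mod 31  (bits of 19 = 10011)
  bit 0 = 1: r = r^2 * 21 mod 31 = 1^2 * 21 = 1*21 = 21
  bit 1 = 0: r = r^2 mod 31 = 21^2 = 7
  bit 2 = 0: r = r^2 mod 31 = 7^2 = 18
  bit 3 = 1: r = r^2 * 21 mod 31 = 18^2 * 21 = 14*21 = 15
  bit 4 = 1: r = r^2 * 21 mod 31 = 15^2 * 21 = 8*21 = 13
  -> A = 13
B = 21^7 mod 31  (bits of 7 = 111)
  bit 0 = 1: r = r^2 * 21 mod 31 = 1^2 * 21 = 1*21 = 21
  bit 1 = 1: r = r^2 * 21 mod 31 = 21^2 * 21 = 7*21 = 23
  bit 2 = 1: r = r^2 * 21 mod 31 = 23^2 * 21 = 2*21 = 11
  -> B = 11
s = B^a = 11^19 mod 31  (bits of 19 = 10011)
  bit 0 = 1: r = r^2 * 11 mod 31 = 1^2 * 11 = 1*11 = 11
  bit 1 = 0: r = r^2 mod 31 = 11^2 = 28
  bit 2 = 0: r = r^2 mod 31 = 28^2 = 9
  bit 3 = 1: r = r^2 * 11 mod 31 = 9^2 * 11 = 19*11 = 23
  bit 4 = 1: r = r^2 * 11 mod 31 = 23^2 * 11 = 2*11 = 22
  -> s = B^a = 22

Answer: 13 11 22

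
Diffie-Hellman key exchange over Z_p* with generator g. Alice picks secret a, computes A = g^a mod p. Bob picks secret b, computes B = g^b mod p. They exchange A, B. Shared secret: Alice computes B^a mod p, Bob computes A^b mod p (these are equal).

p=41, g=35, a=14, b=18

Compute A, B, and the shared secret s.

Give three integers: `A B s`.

A = 35^14 mod 41  (bits of 14 = 1110)
  bit 0 = 1: r = r^2 * 35 mod 41 = 1^2 * 35 = 1*35 = 35
  bit 1 = 1: r = r^2 * 35 mod 41 = 35^2 * 35 = 36*35 = 30
  bit 2 = 1: r = r^2 * 35 mod 41 = 30^2 * 35 = 39*35 = 12
  bit 3 = 0: r = r^2 mod 41 = 12^2 = 21
  -> A = 21
B = 35^18 mod 41  (bits of 18 = 10010)
  bit 0 = 1: r = r^2 * 35 mod 41 = 1^2 * 35 = 1*35 = 35
  bit 1 = 0: r = r^2 mod 41 = 35^2 = 36
  bit 2 = 0: r = r^2 mod 41 = 36^2 = 25
  bit 3 = 1: r = r^2 * 35 mod 41 = 25^2 * 35 = 10*35 = 22
  bit 4 = 0: r = r^2 mod 41 = 22^2 = 33
  -> B = 33
s = B^a = 33^14 mod 41  (bits of 14 = 1110)
  bit 0 = 1: r = r^2 * 33 mod 41 = 1^2 * 33 = 1*33 = 33
  bit 1 = 1: r = r^2 * 33 mod 41 = 33^2 * 33 = 23*33 = 21
  bit 2 = 1: r = r^2 * 33 mod 41 = 21^2 * 33 = 31*33 = 39
  bit 3 = 0: r = r^2 mod 41 = 39^2 = 4
  -> s = B^a = 4

Answer: 21 33 4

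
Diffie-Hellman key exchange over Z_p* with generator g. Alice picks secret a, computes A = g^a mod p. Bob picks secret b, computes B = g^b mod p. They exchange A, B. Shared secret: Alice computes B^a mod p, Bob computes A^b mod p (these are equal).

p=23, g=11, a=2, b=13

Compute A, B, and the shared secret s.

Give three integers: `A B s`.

A = 11^2 mod 23  (bits of 2 = 10)
  bit 0 = 1: r = r^2 * 11 mod 23 = 1^2 * 11 = 1*11 = 11
  bit 1 = 0: r = r^2 mod 23 = 11^2 = 6
  -> A = 6
B = 11^13 mod 23  (bits of 13 = 1101)
  bit 0 = 1: r = r^2 * 11 mod 23 = 1^2 * 11 = 1*11 = 11
  bit 1 = 1: r = r^2 * 11 mod 23 = 11^2 * 11 = 6*11 = 20
  bit 2 = 0: r = r^2 mod 23 = 20^2 = 9
  bit 3 = 1: r = r^2 * 11 mod 23 = 9^2 * 11 = 12*11 = 17
  -> B = 17
s = B^a = 17^2 mod 23  (bits of 2 = 10)
  bit 0 = 1: r = r^2 * 17 mod 23 = 1^2 * 17 = 1*17 = 17
  bit 1 = 0: r = r^2 mod 23 = 17^2 = 13
  -> s = B^a = 13

Answer: 6 17 13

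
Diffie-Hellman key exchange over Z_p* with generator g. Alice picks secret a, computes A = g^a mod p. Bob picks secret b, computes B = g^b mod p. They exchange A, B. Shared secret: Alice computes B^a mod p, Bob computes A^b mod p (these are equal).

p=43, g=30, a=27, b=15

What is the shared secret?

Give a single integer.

A = 30^27 mod 43  (bits of 27 = 11011)
  bit 0 = 1: r = r^2 * 30 mod 43 = 1^2 * 30 = 1*30 = 30
  bit 1 = 1: r = r^2 * 30 mod 43 = 30^2 * 30 = 40*30 = 39
  bit 2 = 0: r = r^2 mod 43 = 39^2 = 16
  bit 3 = 1: r = r^2 * 30 mod 43 = 16^2 * 30 = 41*30 = 26
  bit 4 = 1: r = r^2 * 30 mod 43 = 26^2 * 30 = 31*30 = 27
  -> A = 27
B = 30^15 mod 43  (bits of 15 = 1111)
  bit 0 = 1: r = r^2 * 30 mod 43 = 1^2 * 30 = 1*30 = 30
  bit 1 = 1: r = r^2 * 30 mod 43 = 30^2 * 30 = 40*30 = 39
  bit 2 = 1: r = r^2 * 30 mod 43 = 39^2 * 30 = 16*30 = 7
  bit 3 = 1: r = r^2 * 30 mod 43 = 7^2 * 30 = 6*30 = 8
  -> B = 8
s = B^a = 8^27 mod 43  (bits of 27 = 11011)
  bit 0 = 1: r = r^2 * 8 mod 43 = 1^2 * 8 = 1*8 = 8
  bit 1 = 1: r = r^2 * 8 mod 43 = 8^2 * 8 = 21*8 = 39
  bit 2 = 0: r = r^2 mod 43 = 39^2 = 16
  bit 3 = 1: r = r^2 * 8 mod 43 = 16^2 * 8 = 41*8 = 27
  bit 4 = 1: r = r^2 * 8 mod 43 = 27^2 * 8 = 41*8 = 27
  -> s = B^a = 27

Answer: 27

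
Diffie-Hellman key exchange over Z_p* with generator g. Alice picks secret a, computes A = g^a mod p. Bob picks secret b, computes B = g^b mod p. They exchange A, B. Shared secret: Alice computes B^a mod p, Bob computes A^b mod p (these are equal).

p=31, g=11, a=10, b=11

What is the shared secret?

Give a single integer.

A = 11^10 mod 31  (bits of 10 = 1010)
  bit 0 = 1: r = r^2 * 11 mod 31 = 1^2 * 11 = 1*11 = 11
  bit 1 = 0: r = r^2 mod 31 = 11^2 = 28
  bit 2 = 1: r = r^2 * 11 mod 31 = 28^2 * 11 = 9*11 = 6
  bit 3 = 0: r = r^2 mod 31 = 6^2 = 5
  -> A = 5
B = 11^11 mod 31  (bits of 11 = 1011)
  bit 0 = 1: r = r^2 * 11 mod 31 = 1^2 * 11 = 1*11 = 11
  bit 1 = 0: r = r^2 mod 31 = 11^2 = 28
  bit 2 = 1: r = r^2 * 11 mod 31 = 28^2 * 11 = 9*11 = 6
  bit 3 = 1: r = r^2 * 11 mod 31 = 6^2 * 11 = 5*11 = 24
  -> B = 24
s = B^a = 24^10 mod 31  (bits of 10 = 1010)
  bit 0 = 1: r = r^2 * 24 mod 31 = 1^2 * 24 = 1*24 = 24
  bit 1 = 0: r = r^2 mod 31 = 24^2 = 18
  bit 2 = 1: r = r^2 * 24 mod 31 = 18^2 * 24 = 14*24 = 26
  bit 3 = 0: r = r^2 mod 31 = 26^2 = 25
  -> s = B^a = 25

Answer: 25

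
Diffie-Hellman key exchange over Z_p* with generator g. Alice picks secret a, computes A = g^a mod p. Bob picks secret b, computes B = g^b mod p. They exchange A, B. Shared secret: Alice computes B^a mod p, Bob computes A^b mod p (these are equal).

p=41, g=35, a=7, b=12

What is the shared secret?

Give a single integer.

Answer: 25

Derivation:
A = 35^7 mod 41  (bits of 7 = 111)
  bit 0 = 1: r = r^2 * 35 mod 41 = 1^2 * 35 = 1*35 = 35
  bit 1 = 1: r = r^2 * 35 mod 41 = 35^2 * 35 = 36*35 = 30
  bit 2 = 1: r = r^2 * 35 mod 41 = 30^2 * 35 = 39*35 = 12
  -> A = 12
B = 35^12 mod 41  (bits of 12 = 1100)
  bit 0 = 1: r = r^2 * 35 mod 41 = 1^2 * 35 = 1*35 = 35
  bit 1 = 1: r = r^2 * 35 mod 41 = 35^2 * 35 = 36*35 = 30
  bit 2 = 0: r = r^2 mod 41 = 30^2 = 39
  bit 3 = 0: r = r^2 mod 41 = 39^2 = 4
  -> B = 4
s = B^a = 4^7 mod 41  (bits of 7 = 111)
  bit 0 = 1: r = r^2 * 4 mod 41 = 1^2 * 4 = 1*4 = 4
  bit 1 = 1: r = r^2 * 4 mod 41 = 4^2 * 4 = 16*4 = 23
  bit 2 = 1: r = r^2 * 4 mod 41 = 23^2 * 4 = 37*4 = 25
  -> s = B^a = 25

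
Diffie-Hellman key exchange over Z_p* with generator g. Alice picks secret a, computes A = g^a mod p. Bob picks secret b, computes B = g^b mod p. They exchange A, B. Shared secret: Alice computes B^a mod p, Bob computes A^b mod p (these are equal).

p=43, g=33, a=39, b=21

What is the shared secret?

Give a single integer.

A = 33^39 mod 43  (bits of 39 = 100111)
  bit 0 = 1: r = r^2 * 33 mod 43 = 1^2 * 33 = 1*33 = 33
  bit 1 = 0: r = r^2 mod 43 = 33^2 = 14
  bit 2 = 0: r = r^2 mod 43 = 14^2 = 24
  bit 3 = 1: r = r^2 * 33 mod 43 = 24^2 * 33 = 17*33 = 2
  bit 4 = 1: r = r^2 * 33 mod 43 = 2^2 * 33 = 4*33 = 3
  bit 5 = 1: r = r^2 * 33 mod 43 = 3^2 * 33 = 9*33 = 39
  -> A = 39
B = 33^21 mod 43  (bits of 21 = 10101)
  bit 0 = 1: r = r^2 * 33 mod 43 = 1^2 * 33 = 1*33 = 33
  bit 1 = 0: r = r^2 mod 43 = 33^2 = 14
  bit 2 = 1: r = r^2 * 33 mod 43 = 14^2 * 33 = 24*33 = 18
  bit 3 = 0: r = r^2 mod 43 = 18^2 = 23
  bit 4 = 1: r = r^2 * 33 mod 43 = 23^2 * 33 = 13*33 = 42
  -> B = 42
s = B^a = 42^39 mod 43  (bits of 39 = 100111)
  bit 0 = 1: r = r^2 * 42 mod 43 = 1^2 * 42 = 1*42 = 42
  bit 1 = 0: r = r^2 mod 43 = 42^2 = 1
  bit 2 = 0: r = r^2 mod 43 = 1^2 = 1
  bit 3 = 1: r = r^2 * 42 mod 43 = 1^2 * 42 = 1*42 = 42
  bit 4 = 1: r = r^2 * 42 mod 43 = 42^2 * 42 = 1*42 = 42
  bit 5 = 1: r = r^2 * 42 mod 43 = 42^2 * 42 = 1*42 = 42
  -> s = B^a = 42

Answer: 42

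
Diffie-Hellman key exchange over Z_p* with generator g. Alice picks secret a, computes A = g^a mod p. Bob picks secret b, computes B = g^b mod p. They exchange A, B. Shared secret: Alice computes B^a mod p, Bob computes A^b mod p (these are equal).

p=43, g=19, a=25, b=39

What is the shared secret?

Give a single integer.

A = 19^25 mod 43  (bits of 25 = 11001)
  bit 0 = 1: r = r^2 * 19 mod 43 = 1^2 * 19 = 1*19 = 19
  bit 1 = 1: r = r^2 * 19 mod 43 = 19^2 * 19 = 17*19 = 22
  bit 2 = 0: r = r^2 mod 43 = 22^2 = 11
  bit 3 = 0: r = r^2 mod 43 = 11^2 = 35
  bit 4 = 1: r = r^2 * 19 mod 43 = 35^2 * 19 = 21*19 = 12
  -> A = 12
B = 19^39 mod 43  (bits of 39 = 100111)
  bit 0 = 1: r = r^2 * 19 mod 43 = 1^2 * 19 = 1*19 = 19
  bit 1 = 0: r = r^2 mod 43 = 19^2 = 17
  bit 2 = 0: r = r^2 mod 43 = 17^2 = 31
  bit 3 = 1: r = r^2 * 19 mod 43 = 31^2 * 19 = 15*19 = 27
  bit 4 = 1: r = r^2 * 19 mod 43 = 27^2 * 19 = 41*19 = 5
  bit 5 = 1: r = r^2 * 19 mod 43 = 5^2 * 19 = 25*19 = 2
  -> B = 2
s = B^a = 2^25 mod 43  (bits of 25 = 11001)
  bit 0 = 1: r = r^2 * 2 mod 43 = 1^2 * 2 = 1*2 = 2
  bit 1 = 1: r = r^2 * 2 mod 43 = 2^2 * 2 = 4*2 = 8
  bit 2 = 0: r = r^2 mod 43 = 8^2 = 21
  bit 3 = 0: r = r^2 mod 43 = 21^2 = 11
  bit 4 = 1: r = r^2 * 2 mod 43 = 11^2 * 2 = 35*2 = 27
  -> s = B^a = 27

Answer: 27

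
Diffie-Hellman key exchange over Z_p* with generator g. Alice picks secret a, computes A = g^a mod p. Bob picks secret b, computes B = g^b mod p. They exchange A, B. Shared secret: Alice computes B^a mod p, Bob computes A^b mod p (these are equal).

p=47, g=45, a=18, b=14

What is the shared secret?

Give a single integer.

Answer: 24

Derivation:
A = 45^18 mod 47  (bits of 18 = 10010)
  bit 0 = 1: r = r^2 * 45 mod 47 = 1^2 * 45 = 1*45 = 45
  bit 1 = 0: r = r^2 mod 47 = 45^2 = 4
  bit 2 = 0: r = r^2 mod 47 = 4^2 = 16
  bit 3 = 1: r = r^2 * 45 mod 47 = 16^2 * 45 = 21*45 = 5
  bit 4 = 0: r = r^2 mod 47 = 5^2 = 25
  -> A = 25
B = 45^14 mod 47  (bits of 14 = 1110)
  bit 0 = 1: r = r^2 * 45 mod 47 = 1^2 * 45 = 1*45 = 45
  bit 1 = 1: r = r^2 * 45 mod 47 = 45^2 * 45 = 4*45 = 39
  bit 2 = 1: r = r^2 * 45 mod 47 = 39^2 * 45 = 17*45 = 13
  bit 3 = 0: r = r^2 mod 47 = 13^2 = 28
  -> B = 28
s = B^a = 28^18 mod 47  (bits of 18 = 10010)
  bit 0 = 1: r = r^2 * 28 mod 47 = 1^2 * 28 = 1*28 = 28
  bit 1 = 0: r = r^2 mod 47 = 28^2 = 32
  bit 2 = 0: r = r^2 mod 47 = 32^2 = 37
  bit 3 = 1: r = r^2 * 28 mod 47 = 37^2 * 28 = 6*28 = 27
  bit 4 = 0: r = r^2 mod 47 = 27^2 = 24
  -> s = B^a = 24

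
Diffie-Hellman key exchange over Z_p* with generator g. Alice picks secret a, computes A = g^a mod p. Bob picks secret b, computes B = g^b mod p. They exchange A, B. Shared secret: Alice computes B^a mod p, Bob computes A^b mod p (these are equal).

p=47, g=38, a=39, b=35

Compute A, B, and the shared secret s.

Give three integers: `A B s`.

A = 38^39 mod 47  (bits of 39 = 100111)
  bit 0 = 1: r = r^2 * 38 mod 47 = 1^2 * 38 = 1*38 = 38
  bit 1 = 0: r = r^2 mod 47 = 38^2 = 34
  bit 2 = 0: r = r^2 mod 47 = 34^2 = 28
  bit 3 = 1: r = r^2 * 38 mod 47 = 28^2 * 38 = 32*38 = 41
  bit 4 = 1: r = r^2 * 38 mod 47 = 41^2 * 38 = 36*38 = 5
  bit 5 = 1: r = r^2 * 38 mod 47 = 5^2 * 38 = 25*38 = 10
  -> A = 10
B = 38^35 mod 47  (bits of 35 = 100011)
  bit 0 = 1: r = r^2 * 38 mod 47 = 1^2 * 38 = 1*38 = 38
  bit 1 = 0: r = r^2 mod 47 = 38^2 = 34
  bit 2 = 0: r = r^2 mod 47 = 34^2 = 28
  bit 3 = 0: r = r^2 mod 47 = 28^2 = 32
  bit 4 = 1: r = r^2 * 38 mod 47 = 32^2 * 38 = 37*38 = 43
  bit 5 = 1: r = r^2 * 38 mod 47 = 43^2 * 38 = 16*38 = 44
  -> B = 44
s = B^a = 44^39 mod 47  (bits of 39 = 100111)
  bit 0 = 1: r = r^2 * 44 mod 47 = 1^2 * 44 = 1*44 = 44
  bit 1 = 0: r = r^2 mod 47 = 44^2 = 9
  bit 2 = 0: r = r^2 mod 47 = 9^2 = 34
  bit 3 = 1: r = r^2 * 44 mod 47 = 34^2 * 44 = 28*44 = 10
  bit 4 = 1: r = r^2 * 44 mod 47 = 10^2 * 44 = 6*44 = 29
  bit 5 = 1: r = r^2 * 44 mod 47 = 29^2 * 44 = 42*44 = 15
  -> s = B^a = 15

Answer: 10 44 15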